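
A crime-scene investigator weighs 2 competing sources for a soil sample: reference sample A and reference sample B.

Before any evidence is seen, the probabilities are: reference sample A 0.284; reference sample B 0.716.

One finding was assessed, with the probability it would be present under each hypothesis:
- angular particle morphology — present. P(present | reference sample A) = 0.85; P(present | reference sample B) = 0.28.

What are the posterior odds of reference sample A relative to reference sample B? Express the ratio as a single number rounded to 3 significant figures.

The normalizing constant cancels in an odds ratio, so compute prior × likelihood for the two hypotheses only:
  reference sample A: 0.284 × 0.85 = 0.2414
  reference sample B: 0.716 × 0.28 = 0.20048
Posterior odds = 0.2414 / 0.20048 ≈ 1.20.

1.20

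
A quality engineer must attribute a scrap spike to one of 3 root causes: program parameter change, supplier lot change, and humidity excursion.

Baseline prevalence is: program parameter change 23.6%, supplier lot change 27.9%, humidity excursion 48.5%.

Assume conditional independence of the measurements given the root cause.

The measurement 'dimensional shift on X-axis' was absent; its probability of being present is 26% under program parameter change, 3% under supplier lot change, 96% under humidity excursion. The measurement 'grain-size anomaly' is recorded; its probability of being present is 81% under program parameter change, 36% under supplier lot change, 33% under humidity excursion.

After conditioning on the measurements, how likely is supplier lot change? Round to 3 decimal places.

By Bayes' rule with conditional independence, the unnormalized weight for each hypothesis is prior × ∏ likelihoods (using 1 − P(present | H) for each absent measurement):
  program parameter change: 0.236 × (1 − 0.26) × 0.81 = 0.14146
  supplier lot change: 0.279 × (1 − 0.03) × 0.36 = 0.097427
  humidity excursion: 0.485 × (1 − 0.96) × 0.33 = 0.006402
Normalizing constant Z = 0.14146 + 0.097427 + 0.006402 = 0.24529.
P(supplier lot change | evidence) = 0.097427 / 0.24529 ≈ 0.397.

0.397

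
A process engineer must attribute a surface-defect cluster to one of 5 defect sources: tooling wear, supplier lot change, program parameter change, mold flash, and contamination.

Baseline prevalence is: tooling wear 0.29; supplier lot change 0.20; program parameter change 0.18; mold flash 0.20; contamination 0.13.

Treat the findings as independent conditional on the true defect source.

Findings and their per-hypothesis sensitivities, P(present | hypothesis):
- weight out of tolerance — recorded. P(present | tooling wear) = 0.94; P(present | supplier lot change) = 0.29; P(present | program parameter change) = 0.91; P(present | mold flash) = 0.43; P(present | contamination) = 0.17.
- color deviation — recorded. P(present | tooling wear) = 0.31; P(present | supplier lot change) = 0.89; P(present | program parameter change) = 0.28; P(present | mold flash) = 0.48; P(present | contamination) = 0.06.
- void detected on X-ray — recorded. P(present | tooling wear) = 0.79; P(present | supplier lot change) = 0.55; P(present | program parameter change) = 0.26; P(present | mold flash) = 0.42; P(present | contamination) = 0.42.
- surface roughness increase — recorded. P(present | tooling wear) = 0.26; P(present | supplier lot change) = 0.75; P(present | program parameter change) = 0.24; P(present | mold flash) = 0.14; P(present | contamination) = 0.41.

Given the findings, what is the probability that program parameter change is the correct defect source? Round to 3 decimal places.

For each hypothesis, the unnormalized posterior weight is prior × product of the finding likelihoods:
  tooling wear: 0.29 × 0.94 × 0.31 × 0.79 × 0.26 = 0.017358
  supplier lot change: 0.20 × 0.29 × 0.89 × 0.55 × 0.75 = 0.021293
  program parameter change: 0.18 × 0.91 × 0.28 × 0.26 × 0.24 = 0.0028619
  mold flash: 0.20 × 0.43 × 0.48 × 0.42 × 0.14 = 0.0024273
  contamination: 0.13 × 0.17 × 0.06 × 0.42 × 0.41 = 0.00022834
Marginal likelihood of the evidence = 0.044168.
P(program parameter change | evidence) = 0.0028619 / 0.044168 ≈ 0.065.

0.065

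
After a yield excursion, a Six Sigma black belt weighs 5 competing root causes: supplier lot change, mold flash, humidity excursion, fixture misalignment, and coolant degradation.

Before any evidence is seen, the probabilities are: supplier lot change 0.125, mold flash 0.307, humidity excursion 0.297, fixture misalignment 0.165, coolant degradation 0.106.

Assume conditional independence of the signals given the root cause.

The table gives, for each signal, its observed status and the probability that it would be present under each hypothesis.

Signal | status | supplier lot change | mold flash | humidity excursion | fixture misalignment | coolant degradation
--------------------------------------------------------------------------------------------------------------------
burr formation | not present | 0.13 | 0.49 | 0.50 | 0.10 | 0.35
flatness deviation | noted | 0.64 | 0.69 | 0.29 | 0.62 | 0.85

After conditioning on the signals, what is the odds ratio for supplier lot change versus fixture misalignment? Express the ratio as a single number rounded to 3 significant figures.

The normalizing constant cancels in an odds ratio, so compute prior × likelihood for the two hypotheses only (using 1 − P(present | H) for each absent signal):
  supplier lot change: 0.125 × (1 − 0.13) × 0.64 = 0.0696
  fixture misalignment: 0.165 × (1 − 0.10) × 0.62 = 0.09207
Posterior odds = 0.0696 / 0.09207 ≈ 0.756.

0.756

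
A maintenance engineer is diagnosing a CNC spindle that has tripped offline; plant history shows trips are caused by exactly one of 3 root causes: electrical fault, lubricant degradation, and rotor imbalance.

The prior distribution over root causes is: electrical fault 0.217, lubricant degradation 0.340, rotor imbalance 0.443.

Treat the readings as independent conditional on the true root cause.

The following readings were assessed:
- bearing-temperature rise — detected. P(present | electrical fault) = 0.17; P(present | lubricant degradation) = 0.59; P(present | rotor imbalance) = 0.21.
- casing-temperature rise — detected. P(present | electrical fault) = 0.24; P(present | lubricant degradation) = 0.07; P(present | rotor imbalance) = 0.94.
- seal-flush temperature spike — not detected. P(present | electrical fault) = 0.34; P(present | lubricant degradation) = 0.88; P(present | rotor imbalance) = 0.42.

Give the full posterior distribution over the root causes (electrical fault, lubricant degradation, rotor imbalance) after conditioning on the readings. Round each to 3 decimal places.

0.100, 0.029, 0.871

By Bayes' rule with conditional independence, the unnormalized weight for each hypothesis is prior × ∏ likelihoods (using 1 − P(present | H) for each absent reading):
  electrical fault: 0.217 × 0.17 × 0.24 × (1 − 0.34) = 0.0058434
  lubricant degradation: 0.340 × 0.59 × 0.07 × (1 − 0.88) = 0.001685
  rotor imbalance: 0.443 × 0.21 × 0.94 × (1 − 0.42) = 0.05072
Marginal likelihood of the evidence = 0.058248.
P(electrical fault | evidence) = 0.0058434 / 0.058248 ≈ 0.100
P(lubricant degradation | evidence) = 0.001685 / 0.058248 ≈ 0.029
P(rotor imbalance | evidence) = 0.05072 / 0.058248 ≈ 0.871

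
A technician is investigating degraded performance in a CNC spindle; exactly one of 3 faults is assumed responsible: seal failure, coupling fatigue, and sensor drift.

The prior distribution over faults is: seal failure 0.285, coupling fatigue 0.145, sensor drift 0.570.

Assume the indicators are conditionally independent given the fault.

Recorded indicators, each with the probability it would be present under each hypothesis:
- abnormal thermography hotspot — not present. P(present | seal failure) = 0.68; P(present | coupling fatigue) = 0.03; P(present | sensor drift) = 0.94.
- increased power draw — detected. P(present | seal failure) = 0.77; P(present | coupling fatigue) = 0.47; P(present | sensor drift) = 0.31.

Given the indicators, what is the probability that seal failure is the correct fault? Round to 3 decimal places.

0.478

Multiply each prior by the joint likelihood of the indicator pattern (using 1 − P(present | H) for each absent indicator):
  seal failure: 0.285 × (1 − 0.68) × 0.77 = 0.070224
  coupling fatigue: 0.145 × (1 − 0.03) × 0.47 = 0.066105
  sensor drift: 0.570 × (1 − 0.94) × 0.31 = 0.010602
Normalizing constant Z = 0.070224 + 0.066105 + 0.010602 = 0.14693.
P(seal failure | evidence) = 0.070224 / 0.14693 ≈ 0.478.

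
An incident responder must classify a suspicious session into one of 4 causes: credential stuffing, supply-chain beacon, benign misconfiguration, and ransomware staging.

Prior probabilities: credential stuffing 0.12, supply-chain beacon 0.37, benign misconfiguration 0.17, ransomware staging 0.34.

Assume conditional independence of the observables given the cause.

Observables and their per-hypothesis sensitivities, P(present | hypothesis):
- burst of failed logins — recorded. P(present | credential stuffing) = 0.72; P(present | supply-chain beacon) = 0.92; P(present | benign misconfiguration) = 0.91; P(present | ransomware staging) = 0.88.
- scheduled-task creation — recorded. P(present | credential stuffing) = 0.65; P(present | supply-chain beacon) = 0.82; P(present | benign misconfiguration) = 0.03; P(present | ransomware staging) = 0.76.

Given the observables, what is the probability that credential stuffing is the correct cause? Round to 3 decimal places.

For each hypothesis, the unnormalized posterior weight is prior × product of the observable likelihoods:
  credential stuffing: 0.12 × 0.72 × 0.65 = 0.05616
  supply-chain beacon: 0.37 × 0.92 × 0.82 = 0.27913
  benign misconfiguration: 0.17 × 0.91 × 0.03 = 0.004641
  ransomware staging: 0.34 × 0.88 × 0.76 = 0.22739
Normalizing constant Z = 0.05616 + 0.27913 + 0.004641 + 0.22739 = 0.56732.
P(credential stuffing | evidence) = 0.05616 / 0.56732 ≈ 0.099.

0.099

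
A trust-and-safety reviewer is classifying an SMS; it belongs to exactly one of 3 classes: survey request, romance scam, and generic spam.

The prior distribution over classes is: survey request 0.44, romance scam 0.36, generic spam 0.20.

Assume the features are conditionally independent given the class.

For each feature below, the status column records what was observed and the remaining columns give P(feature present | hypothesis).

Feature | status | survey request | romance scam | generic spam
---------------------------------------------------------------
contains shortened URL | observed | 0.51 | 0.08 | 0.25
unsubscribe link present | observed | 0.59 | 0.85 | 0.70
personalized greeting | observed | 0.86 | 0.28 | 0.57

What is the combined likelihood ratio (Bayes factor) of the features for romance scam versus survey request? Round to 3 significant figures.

Joint likelihood of the feature pattern under each hypothesis:
  romance scam: 0.08 × 0.85 × 0.28 = 0.01904
  survey request: 0.51 × 0.59 × 0.86 = 0.25877
Bayes factor = 0.01904 / 0.25877 ≈ 0.0736

0.0736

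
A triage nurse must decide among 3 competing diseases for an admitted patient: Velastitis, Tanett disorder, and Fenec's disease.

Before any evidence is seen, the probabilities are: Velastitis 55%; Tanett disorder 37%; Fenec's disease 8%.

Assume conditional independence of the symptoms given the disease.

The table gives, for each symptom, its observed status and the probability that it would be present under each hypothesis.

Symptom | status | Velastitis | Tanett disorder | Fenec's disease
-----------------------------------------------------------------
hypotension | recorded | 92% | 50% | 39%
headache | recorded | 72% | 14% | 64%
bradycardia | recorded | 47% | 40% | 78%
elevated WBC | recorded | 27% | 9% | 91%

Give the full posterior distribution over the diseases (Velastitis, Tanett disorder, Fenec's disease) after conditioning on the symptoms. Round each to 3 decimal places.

0.754, 0.015, 0.231

For each hypothesis, the unnormalized posterior weight is prior × product of the symptom likelihoods:
  Velastitis: 0.55 × 0.92 × 0.72 × 0.47 × 0.27 = 0.046232
  Tanett disorder: 0.37 × 0.50 × 0.14 × 0.40 × 0.09 = 0.0009324
  Fenec's disease: 0.08 × 0.39 × 0.64 × 0.78 × 0.91 = 0.014173
Normalizing constant Z = 0.046232 + 0.0009324 + 0.014173 = 0.061338.
P(Velastitis | evidence) = 0.046232 / 0.061338 ≈ 0.754
P(Tanett disorder | evidence) = 0.0009324 / 0.061338 ≈ 0.015
P(Fenec's disease | evidence) = 0.014173 / 0.061338 ≈ 0.231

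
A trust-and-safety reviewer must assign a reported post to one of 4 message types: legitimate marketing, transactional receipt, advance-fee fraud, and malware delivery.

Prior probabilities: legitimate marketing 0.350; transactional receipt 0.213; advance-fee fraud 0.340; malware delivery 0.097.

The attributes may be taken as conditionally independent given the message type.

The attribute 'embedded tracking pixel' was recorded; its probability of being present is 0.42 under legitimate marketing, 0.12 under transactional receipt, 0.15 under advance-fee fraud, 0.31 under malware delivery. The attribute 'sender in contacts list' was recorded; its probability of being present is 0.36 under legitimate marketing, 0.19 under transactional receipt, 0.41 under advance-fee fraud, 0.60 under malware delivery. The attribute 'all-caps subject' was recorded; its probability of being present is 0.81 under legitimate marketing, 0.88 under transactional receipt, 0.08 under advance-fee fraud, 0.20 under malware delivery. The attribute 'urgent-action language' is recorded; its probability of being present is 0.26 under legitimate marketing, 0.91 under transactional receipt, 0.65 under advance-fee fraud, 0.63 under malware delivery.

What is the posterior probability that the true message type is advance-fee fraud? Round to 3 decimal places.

By Bayes' rule with conditional independence, the unnormalized weight for each hypothesis is prior × ∏ likelihoods:
  legitimate marketing: 0.350 × 0.42 × 0.36 × 0.81 × 0.26 = 0.011145
  transactional receipt: 0.213 × 0.12 × 0.19 × 0.88 × 0.91 = 0.003889
  advance-fee fraud: 0.340 × 0.15 × 0.41 × 0.08 × 0.65 = 0.0010873
  malware delivery: 0.097 × 0.31 × 0.60 × 0.20 × 0.63 = 0.0022733
Normalizing constant Z = 0.011145 + 0.003889 + 0.0010873 + 0.0022733 = 0.018395.
P(advance-fee fraud | evidence) = 0.0010873 / 0.018395 ≈ 0.059.

0.059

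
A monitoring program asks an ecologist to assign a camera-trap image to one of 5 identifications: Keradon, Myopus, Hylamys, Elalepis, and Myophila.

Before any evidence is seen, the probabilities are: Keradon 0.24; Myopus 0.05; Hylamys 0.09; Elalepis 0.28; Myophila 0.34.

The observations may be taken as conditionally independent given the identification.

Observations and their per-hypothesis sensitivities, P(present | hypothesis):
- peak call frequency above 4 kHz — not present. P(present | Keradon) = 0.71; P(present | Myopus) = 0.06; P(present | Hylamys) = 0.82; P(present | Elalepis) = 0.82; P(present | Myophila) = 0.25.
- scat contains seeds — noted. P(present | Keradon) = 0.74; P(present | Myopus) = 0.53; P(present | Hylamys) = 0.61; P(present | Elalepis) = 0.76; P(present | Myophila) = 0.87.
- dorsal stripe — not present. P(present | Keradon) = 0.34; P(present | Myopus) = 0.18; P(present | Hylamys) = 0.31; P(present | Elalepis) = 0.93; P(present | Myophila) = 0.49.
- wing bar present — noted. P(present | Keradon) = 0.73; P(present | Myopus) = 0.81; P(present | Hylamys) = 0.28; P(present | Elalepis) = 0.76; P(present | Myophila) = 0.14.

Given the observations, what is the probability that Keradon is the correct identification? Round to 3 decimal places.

0.406

For each hypothesis, the unnormalized posterior weight is prior × product of the observation likelihoods (using 1 − P(present | H) for each absent observation):
  Keradon: 0.24 × (1 − 0.71) × 0.74 × (1 − 0.34) × 0.73 = 0.024815
  Myopus: 0.05 × (1 − 0.06) × 0.53 × (1 − 0.18) × 0.81 = 0.016545
  Hylamys: 0.09 × (1 − 0.82) × 0.61 × (1 − 0.31) × 0.28 = 0.0019092
  Elalepis: 0.28 × (1 − 0.82) × 0.76 × (1 − 0.93) × 0.76 = 0.0020378
  Myophila: 0.34 × (1 − 0.25) × 0.87 × (1 − 0.49) × 0.14 = 0.01584
Marginal likelihood of the evidence = 0.061147.
P(Keradon | evidence) = 0.024815 / 0.061147 ≈ 0.406.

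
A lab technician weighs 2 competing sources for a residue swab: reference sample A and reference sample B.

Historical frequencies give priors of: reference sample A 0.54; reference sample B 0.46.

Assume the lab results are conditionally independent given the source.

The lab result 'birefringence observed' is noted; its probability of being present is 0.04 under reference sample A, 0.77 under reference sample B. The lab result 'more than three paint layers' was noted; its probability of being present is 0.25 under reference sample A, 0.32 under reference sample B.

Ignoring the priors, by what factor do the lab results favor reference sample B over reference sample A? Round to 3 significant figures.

24.6

The Bayes factor is the ratio of the joint likelihoods of the lab result pattern under the two hypotheses.
  reference sample B: 0.77 × 0.32 = 0.2464
  reference sample A: 0.04 × 0.25 = 0.01
Bayes factor = 0.2464 / 0.01 ≈ 24.6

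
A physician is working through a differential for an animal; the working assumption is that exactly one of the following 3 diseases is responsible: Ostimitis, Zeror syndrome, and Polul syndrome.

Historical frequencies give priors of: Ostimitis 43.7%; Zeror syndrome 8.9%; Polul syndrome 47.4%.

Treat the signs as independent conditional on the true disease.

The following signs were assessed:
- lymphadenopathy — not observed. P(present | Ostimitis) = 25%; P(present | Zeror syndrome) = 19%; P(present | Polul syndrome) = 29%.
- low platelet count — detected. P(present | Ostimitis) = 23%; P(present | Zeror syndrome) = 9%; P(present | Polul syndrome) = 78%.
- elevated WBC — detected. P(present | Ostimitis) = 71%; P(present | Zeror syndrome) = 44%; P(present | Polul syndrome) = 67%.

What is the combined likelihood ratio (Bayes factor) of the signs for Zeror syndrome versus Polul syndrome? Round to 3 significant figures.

Take the product of per-sign likelihoods under each hypothesis (using 1 − P(present | H) for each absent sign), then divide.
  Zeror syndrome: (1 − 0.19) × 0.09 × 0.44 = 0.032076
  Polul syndrome: (1 − 0.29) × 0.78 × 0.67 = 0.37105
Bayes factor = 0.032076 / 0.37105 ≈ 0.0864

0.0864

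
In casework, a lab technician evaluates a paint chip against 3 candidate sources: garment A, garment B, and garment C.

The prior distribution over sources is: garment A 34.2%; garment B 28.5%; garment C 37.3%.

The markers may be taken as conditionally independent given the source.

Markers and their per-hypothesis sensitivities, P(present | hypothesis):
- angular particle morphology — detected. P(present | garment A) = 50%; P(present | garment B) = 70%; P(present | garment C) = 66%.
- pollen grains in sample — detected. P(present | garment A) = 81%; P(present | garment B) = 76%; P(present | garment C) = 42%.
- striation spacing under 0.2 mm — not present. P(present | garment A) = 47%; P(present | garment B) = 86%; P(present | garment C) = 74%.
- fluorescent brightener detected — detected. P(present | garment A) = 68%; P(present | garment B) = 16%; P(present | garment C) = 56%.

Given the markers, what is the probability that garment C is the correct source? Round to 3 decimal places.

0.220

For each hypothesis, the unnormalized posterior weight is prior × product of the marker likelihoods (using 1 − P(present | H) for each absent marker):
  garment A: 0.342 × 0.50 × 0.81 × (1 − 0.47) × 0.68 = 0.049919
  garment B: 0.285 × 0.70 × 0.76 × (1 − 0.86) × 0.16 = 0.0033963
  garment C: 0.373 × 0.66 × 0.42 × (1 − 0.74) × 0.56 = 0.015054
Marginal likelihood of the evidence = 0.06837.
P(garment C | evidence) = 0.015054 / 0.06837 ≈ 0.220.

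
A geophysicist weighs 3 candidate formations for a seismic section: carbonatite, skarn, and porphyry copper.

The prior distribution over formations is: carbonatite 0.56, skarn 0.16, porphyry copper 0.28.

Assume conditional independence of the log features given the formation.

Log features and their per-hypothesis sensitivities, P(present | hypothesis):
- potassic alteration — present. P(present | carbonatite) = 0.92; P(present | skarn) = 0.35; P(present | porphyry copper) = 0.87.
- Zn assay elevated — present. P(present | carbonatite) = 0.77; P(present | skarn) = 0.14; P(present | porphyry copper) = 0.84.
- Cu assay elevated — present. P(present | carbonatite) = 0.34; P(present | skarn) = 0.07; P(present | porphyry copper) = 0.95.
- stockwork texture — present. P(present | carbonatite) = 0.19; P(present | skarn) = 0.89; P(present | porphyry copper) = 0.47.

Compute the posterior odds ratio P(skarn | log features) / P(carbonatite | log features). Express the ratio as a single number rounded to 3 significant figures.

0.0191

The normalizing constant cancels in an odds ratio, so compute prior × likelihood for the two hypotheses only:
  skarn: 0.16 × 0.35 × 0.14 × 0.07 × 0.89 = 0.00048843
  carbonatite: 0.56 × 0.92 × 0.77 × 0.34 × 0.19 = 0.025627
Posterior odds = 0.00048843 / 0.025627 ≈ 0.0191.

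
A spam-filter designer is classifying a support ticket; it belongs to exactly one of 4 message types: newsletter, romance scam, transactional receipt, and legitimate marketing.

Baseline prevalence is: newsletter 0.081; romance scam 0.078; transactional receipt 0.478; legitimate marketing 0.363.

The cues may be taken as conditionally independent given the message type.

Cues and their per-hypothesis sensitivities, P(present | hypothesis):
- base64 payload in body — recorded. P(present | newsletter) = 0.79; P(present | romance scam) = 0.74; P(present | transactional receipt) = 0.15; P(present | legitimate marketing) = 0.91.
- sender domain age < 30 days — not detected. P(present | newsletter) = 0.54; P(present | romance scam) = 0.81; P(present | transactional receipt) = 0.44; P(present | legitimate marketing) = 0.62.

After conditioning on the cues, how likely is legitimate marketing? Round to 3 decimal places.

For each hypothesis, the unnormalized posterior weight is prior × product of the cue likelihoods (using 1 − P(present | H) for each absent cue):
  newsletter: 0.081 × 0.79 × (1 − 0.54) = 0.029435
  romance scam: 0.078 × 0.74 × (1 − 0.81) = 0.010967
  transactional receipt: 0.478 × 0.15 × (1 − 0.44) = 0.040152
  legitimate marketing: 0.363 × 0.91 × (1 − 0.62) = 0.12553
Marginal likelihood of the evidence = 0.20608.
P(legitimate marketing | evidence) = 0.12553 / 0.20608 ≈ 0.609.

0.609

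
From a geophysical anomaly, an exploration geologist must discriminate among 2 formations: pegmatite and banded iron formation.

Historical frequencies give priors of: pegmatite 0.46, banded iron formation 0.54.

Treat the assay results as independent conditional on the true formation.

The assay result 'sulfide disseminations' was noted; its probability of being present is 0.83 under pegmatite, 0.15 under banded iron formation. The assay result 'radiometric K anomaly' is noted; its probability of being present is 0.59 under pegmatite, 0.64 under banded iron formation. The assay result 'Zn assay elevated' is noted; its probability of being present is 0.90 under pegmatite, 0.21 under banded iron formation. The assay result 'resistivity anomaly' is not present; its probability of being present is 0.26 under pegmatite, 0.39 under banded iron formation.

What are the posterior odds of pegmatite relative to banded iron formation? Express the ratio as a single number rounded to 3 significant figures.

22.6

Posterior odds equal prior odds times the likelihood ratio; only the two competing hypotheses matter (using 1 − P(present | H) for each absent assay result).
  pegmatite: 0.46 × 0.83 × 0.59 × 0.90 × (1 − 0.26) = 0.15002
  banded iron formation: 0.54 × 0.15 × 0.64 × 0.21 × (1 − 0.39) = 0.0066407
Odds(pegmatite : banded iron formation) = 0.15002 / 0.0066407 ≈ 22.6.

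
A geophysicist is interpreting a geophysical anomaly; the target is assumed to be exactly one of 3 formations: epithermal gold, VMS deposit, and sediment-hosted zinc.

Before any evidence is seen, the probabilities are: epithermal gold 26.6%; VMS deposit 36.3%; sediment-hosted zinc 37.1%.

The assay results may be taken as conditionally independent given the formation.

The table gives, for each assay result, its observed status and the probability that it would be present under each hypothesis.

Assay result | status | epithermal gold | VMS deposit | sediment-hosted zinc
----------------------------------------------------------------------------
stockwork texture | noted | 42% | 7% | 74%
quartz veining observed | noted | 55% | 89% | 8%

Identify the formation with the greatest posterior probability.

By Bayes' rule with conditional independence, the unnormalized weight for each hypothesis is prior × ∏ likelihoods:
  epithermal gold: 0.266 × 0.42 × 0.55 = 0.061446
  VMS deposit: 0.363 × 0.07 × 0.89 = 0.022615
  sediment-hosted zinc: 0.371 × 0.74 × 0.08 = 0.021963
Normalizing constant Z = 0.061446 + 0.022615 + 0.021963 = 0.10602.
P(epithermal gold | evidence) ≈ 0.061446 / 0.10602 ≈ 0.580
P(VMS deposit | evidence) ≈ 0.022615 / 0.10602 ≈ 0.213
P(sediment-hosted zinc | evidence) ≈ 0.021963 / 0.10602 ≈ 0.207
The largest is 0.580, so epithermal gold is most probable.

epithermal gold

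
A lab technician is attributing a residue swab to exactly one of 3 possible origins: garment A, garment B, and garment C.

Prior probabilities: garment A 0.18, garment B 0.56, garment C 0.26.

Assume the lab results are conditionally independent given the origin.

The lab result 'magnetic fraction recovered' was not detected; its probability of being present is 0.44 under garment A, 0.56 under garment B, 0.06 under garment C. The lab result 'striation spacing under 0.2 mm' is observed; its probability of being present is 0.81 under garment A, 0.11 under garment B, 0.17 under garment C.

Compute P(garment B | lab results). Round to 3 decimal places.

0.180

By Bayes' rule with conditional independence, the unnormalized weight for each hypothesis is prior × ∏ likelihoods (using 1 − P(present | H) for each absent lab result):
  garment A: 0.18 × (1 − 0.44) × 0.81 = 0.081648
  garment B: 0.56 × (1 − 0.56) × 0.11 = 0.027104
  garment C: 0.26 × (1 − 0.06) × 0.17 = 0.041548
Marginal likelihood of the evidence = 0.1503.
P(garment B | evidence) = 0.027104 / 0.1503 ≈ 0.180.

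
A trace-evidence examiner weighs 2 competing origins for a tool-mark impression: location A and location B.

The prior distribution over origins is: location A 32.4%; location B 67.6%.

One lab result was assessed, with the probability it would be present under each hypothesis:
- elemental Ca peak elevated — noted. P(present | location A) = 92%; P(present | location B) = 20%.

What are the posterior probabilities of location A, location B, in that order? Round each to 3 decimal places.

By Bayes' rule, the unnormalized weight for each hypothesis is prior × likelihood:
  location A: 0.324 × 0.92 = 0.29808
  location B: 0.676 × 0.20 = 0.1352
The unnormalized weights sum to 0.43328.
P(location A | evidence) = 0.29808 / 0.43328 ≈ 0.688
P(location B | evidence) = 0.1352 / 0.43328 ≈ 0.312

0.688, 0.312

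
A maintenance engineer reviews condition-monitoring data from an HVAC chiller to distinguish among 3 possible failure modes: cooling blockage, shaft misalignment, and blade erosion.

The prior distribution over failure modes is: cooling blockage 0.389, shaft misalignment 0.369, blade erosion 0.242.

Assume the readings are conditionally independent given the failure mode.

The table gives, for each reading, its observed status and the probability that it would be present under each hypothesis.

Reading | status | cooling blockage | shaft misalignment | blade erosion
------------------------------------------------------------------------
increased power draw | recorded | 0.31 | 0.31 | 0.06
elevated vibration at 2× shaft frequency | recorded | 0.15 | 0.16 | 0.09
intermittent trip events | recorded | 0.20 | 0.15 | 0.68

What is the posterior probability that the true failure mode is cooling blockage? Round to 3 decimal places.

0.499

Multiply each prior by the joint likelihood of the reading pattern:
  cooling blockage: 0.389 × 0.31 × 0.15 × 0.20 = 0.0036177
  shaft misalignment: 0.369 × 0.31 × 0.16 × 0.15 = 0.0027454
  blade erosion: 0.242 × 0.06 × 0.09 × 0.68 = 0.00088862
Normalizing constant Z = 0.0036177 + 0.0027454 + 0.00088862 = 0.0072517.
P(cooling blockage | evidence) = 0.0036177 / 0.0072517 ≈ 0.499.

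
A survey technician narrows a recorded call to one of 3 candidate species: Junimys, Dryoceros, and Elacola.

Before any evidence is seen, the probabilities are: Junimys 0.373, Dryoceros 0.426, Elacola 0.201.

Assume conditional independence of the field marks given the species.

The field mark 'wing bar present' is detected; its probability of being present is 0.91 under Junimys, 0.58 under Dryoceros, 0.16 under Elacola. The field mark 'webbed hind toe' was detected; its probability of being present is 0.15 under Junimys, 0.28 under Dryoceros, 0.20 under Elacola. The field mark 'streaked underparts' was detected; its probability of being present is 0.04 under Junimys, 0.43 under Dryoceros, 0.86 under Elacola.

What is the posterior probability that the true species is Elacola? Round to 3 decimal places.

0.148

For each hypothesis, the unnormalized posterior weight is prior × product of the field mark likelihoods:
  Junimys: 0.373 × 0.91 × 0.15 × 0.04 = 0.0020366
  Dryoceros: 0.426 × 0.58 × 0.28 × 0.43 = 0.029748
  Elacola: 0.201 × 0.16 × 0.20 × 0.86 = 0.0055315
The unnormalized weights sum to 0.037317.
P(Elacola | evidence) = 0.0055315 / 0.037317 ≈ 0.148.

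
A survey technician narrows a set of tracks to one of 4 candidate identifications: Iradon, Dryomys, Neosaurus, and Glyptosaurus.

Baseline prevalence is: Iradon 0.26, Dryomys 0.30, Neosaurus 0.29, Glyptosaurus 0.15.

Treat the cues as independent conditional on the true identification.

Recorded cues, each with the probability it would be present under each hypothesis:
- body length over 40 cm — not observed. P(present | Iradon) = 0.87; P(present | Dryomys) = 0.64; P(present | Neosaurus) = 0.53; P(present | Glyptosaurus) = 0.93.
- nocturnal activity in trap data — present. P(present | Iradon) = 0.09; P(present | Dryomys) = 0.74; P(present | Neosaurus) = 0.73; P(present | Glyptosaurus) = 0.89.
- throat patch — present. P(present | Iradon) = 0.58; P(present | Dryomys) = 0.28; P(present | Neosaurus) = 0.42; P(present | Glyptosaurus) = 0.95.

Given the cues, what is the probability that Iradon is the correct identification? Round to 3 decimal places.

0.024

For each hypothesis, the unnormalized posterior weight is prior × product of the cue likelihoods (using 1 − P(present | H) for each absent cue):
  Iradon: 0.26 × (1 − 0.87) × 0.09 × 0.58 = 0.0017644
  Dryomys: 0.30 × (1 − 0.64) × 0.74 × 0.28 = 0.022378
  Neosaurus: 0.29 × (1 − 0.53) × 0.73 × 0.42 = 0.04179
  Glyptosaurus: 0.15 × (1 − 0.93) × 0.89 × 0.95 = 0.0088777
The unnormalized weights sum to 0.074809.
P(Iradon | evidence) = 0.0017644 / 0.074809 ≈ 0.024.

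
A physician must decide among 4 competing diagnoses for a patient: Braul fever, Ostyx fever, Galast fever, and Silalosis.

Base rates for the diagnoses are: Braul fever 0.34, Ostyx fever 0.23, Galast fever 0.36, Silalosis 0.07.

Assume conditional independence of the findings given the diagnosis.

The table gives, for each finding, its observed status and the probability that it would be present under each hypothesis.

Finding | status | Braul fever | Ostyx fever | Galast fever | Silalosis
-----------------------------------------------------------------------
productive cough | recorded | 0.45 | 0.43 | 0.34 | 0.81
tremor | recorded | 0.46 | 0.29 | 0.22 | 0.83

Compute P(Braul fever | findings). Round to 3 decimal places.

For each hypothesis, the unnormalized posterior weight is prior × product of the finding likelihoods:
  Braul fever: 0.34 × 0.45 × 0.46 = 0.07038
  Ostyx fever: 0.23 × 0.43 × 0.29 = 0.028681
  Galast fever: 0.36 × 0.34 × 0.22 = 0.026928
  Silalosis: 0.07 × 0.81 × 0.83 = 0.047061
The unnormalized weights sum to 0.17305.
P(Braul fever | evidence) = 0.07038 / 0.17305 ≈ 0.407.

0.407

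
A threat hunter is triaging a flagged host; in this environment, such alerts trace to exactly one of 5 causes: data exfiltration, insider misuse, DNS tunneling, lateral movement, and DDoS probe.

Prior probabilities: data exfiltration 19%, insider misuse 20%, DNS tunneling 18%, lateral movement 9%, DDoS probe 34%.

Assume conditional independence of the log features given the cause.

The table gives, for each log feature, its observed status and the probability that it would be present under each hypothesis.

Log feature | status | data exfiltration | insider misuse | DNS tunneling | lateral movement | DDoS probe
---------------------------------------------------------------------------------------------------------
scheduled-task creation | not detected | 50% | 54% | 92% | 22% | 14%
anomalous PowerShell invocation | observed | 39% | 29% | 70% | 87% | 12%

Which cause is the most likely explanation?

lateral movement

Multiply each prior by the joint likelihood of the log feature pattern (using 1 − P(present | H) for each absent log feature):
  data exfiltration: 0.19 × (1 − 0.50) × 0.39 = 0.03705
  insider misuse: 0.20 × (1 − 0.54) × 0.29 = 0.02668
  DNS tunneling: 0.18 × (1 − 0.92) × 0.70 = 0.01008
  lateral movement: 0.09 × (1 − 0.22) × 0.87 = 0.061074
  DDoS probe: 0.34 × (1 − 0.14) × 0.12 = 0.035088
Marginal likelihood of the evidence = 0.16997.
P(data exfiltration | evidence) ≈ 0.03705 / 0.16997 ≈ 0.218
P(insider misuse | evidence) ≈ 0.02668 / 0.16997 ≈ 0.157
P(DNS tunneling | evidence) ≈ 0.01008 / 0.16997 ≈ 0.059
P(lateral movement | evidence) ≈ 0.061074 / 0.16997 ≈ 0.359
P(DDoS probe | evidence) ≈ 0.035088 / 0.16997 ≈ 0.206
The largest is 0.359, so lateral movement is most probable.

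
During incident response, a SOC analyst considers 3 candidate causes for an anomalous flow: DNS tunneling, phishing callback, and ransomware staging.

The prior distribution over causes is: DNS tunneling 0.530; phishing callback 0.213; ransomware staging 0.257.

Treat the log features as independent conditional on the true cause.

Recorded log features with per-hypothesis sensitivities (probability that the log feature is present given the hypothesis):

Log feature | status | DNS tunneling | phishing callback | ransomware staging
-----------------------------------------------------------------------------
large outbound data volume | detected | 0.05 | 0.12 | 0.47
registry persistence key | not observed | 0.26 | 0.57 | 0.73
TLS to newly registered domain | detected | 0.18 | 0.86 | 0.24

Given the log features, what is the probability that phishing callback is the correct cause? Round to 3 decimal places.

0.454

For each hypothesis, the unnormalized posterior weight is prior × product of the log feature likelihoods (using 1 − P(present | H) for each absent log feature):
  DNS tunneling: 0.530 × 0.05 × (1 − 0.26) × 0.18 = 0.0035298
  phishing callback: 0.213 × 0.12 × (1 − 0.57) × 0.86 = 0.0094521
  ransomware staging: 0.257 × 0.47 × (1 − 0.73) × 0.24 = 0.0078272
Marginal likelihood of the evidence = 0.020809.
P(phishing callback | evidence) = 0.0094521 / 0.020809 ≈ 0.454.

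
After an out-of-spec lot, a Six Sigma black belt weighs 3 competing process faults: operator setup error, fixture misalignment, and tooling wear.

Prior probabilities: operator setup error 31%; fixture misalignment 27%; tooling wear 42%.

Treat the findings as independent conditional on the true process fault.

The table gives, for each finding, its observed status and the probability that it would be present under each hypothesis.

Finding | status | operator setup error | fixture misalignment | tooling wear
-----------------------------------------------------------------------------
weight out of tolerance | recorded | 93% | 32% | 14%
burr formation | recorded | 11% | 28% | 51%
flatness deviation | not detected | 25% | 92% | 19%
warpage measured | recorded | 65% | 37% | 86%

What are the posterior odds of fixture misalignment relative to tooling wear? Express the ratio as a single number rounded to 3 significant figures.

0.0343

The normalizing constant cancels in an odds ratio, so compute prior × likelihood for the two hypotheses only (using 1 − P(present | H) for each absent finding):
  fixture misalignment: 0.27 × 0.32 × 0.28 × (1 − 0.92) × 0.37 = 0.00071608
  tooling wear: 0.42 × 0.14 × 0.51 × (1 − 0.19) × 0.86 = 0.02089
Odds(fixture misalignment : tooling wear) = 0.00071608 / 0.02089 ≈ 0.0343.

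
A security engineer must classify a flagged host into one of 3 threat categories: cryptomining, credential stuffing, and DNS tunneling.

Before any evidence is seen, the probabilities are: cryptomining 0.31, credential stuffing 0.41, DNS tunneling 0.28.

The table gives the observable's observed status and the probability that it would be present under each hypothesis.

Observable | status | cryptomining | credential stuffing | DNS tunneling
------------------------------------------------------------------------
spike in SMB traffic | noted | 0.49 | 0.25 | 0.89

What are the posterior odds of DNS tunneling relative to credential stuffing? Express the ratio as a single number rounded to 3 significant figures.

Posterior odds equal prior odds times the likelihood ratio; only the two competing hypotheses matter.
  DNS tunneling: 0.28 × 0.89 = 0.2492
  credential stuffing: 0.41 × 0.25 = 0.1025
Odds(DNS tunneling : credential stuffing) = 0.2492 / 0.1025 ≈ 2.43.

2.43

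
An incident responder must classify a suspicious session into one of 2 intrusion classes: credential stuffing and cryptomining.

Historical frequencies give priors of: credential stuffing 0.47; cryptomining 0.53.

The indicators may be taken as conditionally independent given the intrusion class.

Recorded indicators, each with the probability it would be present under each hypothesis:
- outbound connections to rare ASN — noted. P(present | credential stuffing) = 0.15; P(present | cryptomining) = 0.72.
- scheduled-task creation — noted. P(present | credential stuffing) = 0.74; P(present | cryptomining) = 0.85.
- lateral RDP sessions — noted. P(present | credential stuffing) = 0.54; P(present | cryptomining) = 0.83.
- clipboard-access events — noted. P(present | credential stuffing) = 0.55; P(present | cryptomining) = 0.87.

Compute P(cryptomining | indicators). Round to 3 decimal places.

0.938

For each hypothesis, the unnormalized posterior weight is prior × product of the indicator likelihoods:
  credential stuffing: 0.47 × 0.15 × 0.74 × 0.54 × 0.55 = 0.015494
  cryptomining: 0.53 × 0.72 × 0.85 × 0.83 × 0.87 = 0.23422
Marginal likelihood of the evidence = 0.24971.
P(cryptomining | evidence) = 0.23422 / 0.24971 ≈ 0.938.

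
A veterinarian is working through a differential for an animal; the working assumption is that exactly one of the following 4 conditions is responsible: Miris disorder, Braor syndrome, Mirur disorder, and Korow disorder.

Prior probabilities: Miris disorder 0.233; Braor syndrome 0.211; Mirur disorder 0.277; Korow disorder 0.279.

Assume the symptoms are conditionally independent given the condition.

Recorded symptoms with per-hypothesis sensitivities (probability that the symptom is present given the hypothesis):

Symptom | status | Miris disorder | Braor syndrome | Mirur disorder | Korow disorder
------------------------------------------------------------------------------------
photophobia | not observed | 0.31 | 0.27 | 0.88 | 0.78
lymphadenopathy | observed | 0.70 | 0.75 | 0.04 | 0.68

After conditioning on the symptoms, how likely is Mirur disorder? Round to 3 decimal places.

Multiply each prior by the joint likelihood of the symptom pattern (using 1 − P(present | H) for each absent symptom):
  Miris disorder: 0.233 × (1 − 0.31) × 0.70 = 0.11254
  Braor syndrome: 0.211 × (1 − 0.27) × 0.75 = 0.11552
  Mirur disorder: 0.277 × (1 − 0.88) × 0.04 = 0.0013296
  Korow disorder: 0.279 × (1 − 0.78) × 0.68 = 0.041738
Marginal likelihood of the evidence = 0.27113.
P(Mirur disorder | evidence) = 0.0013296 / 0.27113 ≈ 0.005.

0.005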